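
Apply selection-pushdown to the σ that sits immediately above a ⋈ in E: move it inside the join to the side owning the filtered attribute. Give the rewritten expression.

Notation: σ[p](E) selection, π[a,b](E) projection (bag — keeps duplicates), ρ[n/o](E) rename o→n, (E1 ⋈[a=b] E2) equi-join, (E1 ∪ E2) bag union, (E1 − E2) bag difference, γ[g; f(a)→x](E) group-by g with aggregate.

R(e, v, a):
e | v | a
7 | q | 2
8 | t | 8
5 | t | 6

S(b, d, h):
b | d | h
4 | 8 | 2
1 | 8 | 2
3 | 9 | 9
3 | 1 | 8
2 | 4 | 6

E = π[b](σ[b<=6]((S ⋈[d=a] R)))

σ filters on b, owned by the left side.
E' = π[b]((σ[b<=6](S) ⋈[d=a] R))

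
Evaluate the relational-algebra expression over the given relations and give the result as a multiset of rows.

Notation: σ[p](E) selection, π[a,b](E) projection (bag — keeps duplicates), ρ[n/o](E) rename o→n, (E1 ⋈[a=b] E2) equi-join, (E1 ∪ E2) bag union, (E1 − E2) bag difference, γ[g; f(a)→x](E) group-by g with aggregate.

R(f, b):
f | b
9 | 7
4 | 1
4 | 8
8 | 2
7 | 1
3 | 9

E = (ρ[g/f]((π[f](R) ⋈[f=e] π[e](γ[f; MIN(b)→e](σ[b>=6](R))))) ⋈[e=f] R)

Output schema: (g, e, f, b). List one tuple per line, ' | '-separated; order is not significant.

Subexpression sizes:
  R → 6
  π[f](R) → 6
  R → 6
  σ[b>=6](R) → 3
  γ[f; MIN(b)→e](σ[b>=6](R)) → 3
  π[e](γ[f; MIN(b)→e](σ[b>=6](R))) → 3
  (π[f](R) ⋈[f=e] π[e](γ[f; MIN(b)→e](σ[b>=6](R)))) → 3
  ρ[g/f]((π[f](R) ⋈[f=e] π[e](γ[f; MIN(b)→e](σ[b>=6](R))))) → 3
  R → 6
  (ρ[g/f]((π[f](R) ⋈[f=e] π[e](γ[f; MIN(b)→e](σ[b>=6](R))))) ⋈[e=f] R) → 3

== RESULT ==
g | e | f | b
7 | 7 | 7 | 1
8 | 8 | 8 | 2
9 | 9 | 9 | 7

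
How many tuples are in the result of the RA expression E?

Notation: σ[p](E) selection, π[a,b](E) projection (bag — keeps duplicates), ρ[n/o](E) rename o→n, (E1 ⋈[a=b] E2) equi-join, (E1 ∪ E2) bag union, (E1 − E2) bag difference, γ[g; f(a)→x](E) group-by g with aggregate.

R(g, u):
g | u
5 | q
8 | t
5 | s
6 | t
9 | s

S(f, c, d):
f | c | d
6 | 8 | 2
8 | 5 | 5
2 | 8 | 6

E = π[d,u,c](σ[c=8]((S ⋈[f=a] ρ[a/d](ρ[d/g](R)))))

Subexpression sizes:
  S → 3
  R → 5
  ρ[d/g](R) → 5
  ρ[a/d](ρ[d/g](R)) → 5
  (S ⋈[f=a] ρ[a/d](ρ[d/g](R))) → 2
  σ[c=8]((S ⋈[f=a] ρ[a/d](ρ[d/g](R)))) → 1
  π[d,u,c](σ[c=8]((S ⋈[f=a] ρ[a/d](ρ[d/g](R))))) → 1

|E| = 1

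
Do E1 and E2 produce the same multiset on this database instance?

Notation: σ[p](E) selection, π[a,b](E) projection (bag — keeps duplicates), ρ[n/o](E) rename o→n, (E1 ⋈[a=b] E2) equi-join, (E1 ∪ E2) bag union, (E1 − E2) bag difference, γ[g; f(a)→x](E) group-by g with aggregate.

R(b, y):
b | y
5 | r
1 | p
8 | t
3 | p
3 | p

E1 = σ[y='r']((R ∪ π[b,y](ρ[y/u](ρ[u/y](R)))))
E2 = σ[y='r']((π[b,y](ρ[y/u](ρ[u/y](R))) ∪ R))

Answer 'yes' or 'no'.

E1 row counts bottom-up:
  R → 5
  R → 5
  ρ[u/y](R) → 5
  ρ[y/u](ρ[u/y](R)) → 5
  π[b,y](ρ[y/u](ρ[u/y](R))) → 5
  (R ∪ π[b,y](ρ[y/u](ρ[u/y](R)))) → 10
  σ[y='r']((R ∪ π[b,y](ρ[y/u](ρ[u/y](R))))) → 2
E2 row counts bottom-up:
  R → 5
  ρ[u/y](R) → 5
  ρ[y/u](ρ[u/y](R)) → 5
  π[b,y](ρ[y/u](ρ[u/y](R))) → 5
  R → 5
  (π[b,y](ρ[y/u](ρ[u/y](R))) ∪ R) → 10
  σ[y='r']((π[b,y](ρ[y/u](ρ[u/y](R))) ∪ R)) → 2

E1 and E2 produce the same multiset:
b | y
5 | r
5 | r

yes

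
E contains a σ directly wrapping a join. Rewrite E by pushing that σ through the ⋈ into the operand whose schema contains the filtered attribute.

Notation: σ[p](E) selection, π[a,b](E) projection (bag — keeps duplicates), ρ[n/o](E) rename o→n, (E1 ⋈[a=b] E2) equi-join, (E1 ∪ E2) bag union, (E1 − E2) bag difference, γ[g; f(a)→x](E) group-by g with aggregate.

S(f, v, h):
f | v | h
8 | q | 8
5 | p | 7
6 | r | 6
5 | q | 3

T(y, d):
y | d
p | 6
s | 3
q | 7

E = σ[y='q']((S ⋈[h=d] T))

σ filters on y, owned by the right side.
E' = (S ⋈[h=d] σ[y='q'](T))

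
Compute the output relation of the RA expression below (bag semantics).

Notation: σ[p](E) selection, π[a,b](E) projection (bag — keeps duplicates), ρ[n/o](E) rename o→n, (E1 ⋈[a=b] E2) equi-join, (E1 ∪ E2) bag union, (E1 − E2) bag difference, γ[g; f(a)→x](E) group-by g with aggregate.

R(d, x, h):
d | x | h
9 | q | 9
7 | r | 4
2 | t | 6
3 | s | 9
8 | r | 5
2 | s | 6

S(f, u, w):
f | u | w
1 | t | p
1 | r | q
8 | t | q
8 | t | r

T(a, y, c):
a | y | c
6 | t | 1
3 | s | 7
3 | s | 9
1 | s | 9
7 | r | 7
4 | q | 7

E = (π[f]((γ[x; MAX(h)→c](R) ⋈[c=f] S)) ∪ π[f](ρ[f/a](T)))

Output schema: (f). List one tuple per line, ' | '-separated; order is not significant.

Stepwise |·|:
  R → 6
  γ[x; MAX(h)→c](R) → 4
  S → 4
  (γ[x; MAX(h)→c](R) ⋈[c=f] S) → 0
  π[f]((γ[x; MAX(h)→c](R) ⋈[c=f] S)) → 0
  T → 6
  ρ[f/a](T) → 6
  π[f](ρ[f/a](T)) → 6
  (π[f]((γ[x; MAX(h)→c](R) ⋈[c=f] S)) ∪ π[f](ρ[f/a](T))) → 6

== RESULT ==
f
1
3
3
4
6
7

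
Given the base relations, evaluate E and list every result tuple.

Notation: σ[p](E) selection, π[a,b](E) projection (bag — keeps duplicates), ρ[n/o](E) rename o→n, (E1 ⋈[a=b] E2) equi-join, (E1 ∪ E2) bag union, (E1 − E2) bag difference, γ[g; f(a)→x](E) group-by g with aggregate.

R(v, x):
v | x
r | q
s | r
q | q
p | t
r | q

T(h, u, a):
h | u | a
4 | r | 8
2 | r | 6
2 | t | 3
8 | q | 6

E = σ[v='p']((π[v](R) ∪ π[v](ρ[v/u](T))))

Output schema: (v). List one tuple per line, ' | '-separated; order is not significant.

Subexpression sizes:
  R → 5
  π[v](R) → 5
  T → 4
  ρ[v/u](T) → 4
  π[v](ρ[v/u](T)) → 4
  (π[v](R) ∪ π[v](ρ[v/u](T))) → 9
  σ[v='p']((π[v](R) ∪ π[v](ρ[v/u](T)))) → 1

== RESULT ==
v
p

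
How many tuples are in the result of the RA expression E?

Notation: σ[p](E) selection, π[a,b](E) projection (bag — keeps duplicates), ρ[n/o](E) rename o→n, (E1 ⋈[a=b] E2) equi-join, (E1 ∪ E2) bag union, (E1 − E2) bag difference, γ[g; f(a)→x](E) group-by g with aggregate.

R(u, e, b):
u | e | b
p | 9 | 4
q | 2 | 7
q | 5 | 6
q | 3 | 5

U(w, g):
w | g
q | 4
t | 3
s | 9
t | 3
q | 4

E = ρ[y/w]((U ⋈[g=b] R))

Per-node cardinality:
  U → 5
  R → 4
  (U ⋈[g=b] R) → 2
  ρ[y/w]((U ⋈[g=b] R)) → 2

|E| = 2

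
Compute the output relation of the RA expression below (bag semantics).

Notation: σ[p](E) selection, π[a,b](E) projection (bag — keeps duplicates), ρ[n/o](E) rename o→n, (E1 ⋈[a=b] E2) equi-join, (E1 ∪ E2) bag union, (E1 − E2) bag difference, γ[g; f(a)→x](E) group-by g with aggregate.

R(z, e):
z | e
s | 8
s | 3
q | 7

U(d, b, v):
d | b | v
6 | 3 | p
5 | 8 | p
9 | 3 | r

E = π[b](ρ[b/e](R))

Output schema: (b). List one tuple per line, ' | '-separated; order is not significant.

Subexpression sizes:
  R → 3
  ρ[b/e](R) → 3
  π[b](ρ[b/e](R)) → 3

== RESULT ==
b
3
7
8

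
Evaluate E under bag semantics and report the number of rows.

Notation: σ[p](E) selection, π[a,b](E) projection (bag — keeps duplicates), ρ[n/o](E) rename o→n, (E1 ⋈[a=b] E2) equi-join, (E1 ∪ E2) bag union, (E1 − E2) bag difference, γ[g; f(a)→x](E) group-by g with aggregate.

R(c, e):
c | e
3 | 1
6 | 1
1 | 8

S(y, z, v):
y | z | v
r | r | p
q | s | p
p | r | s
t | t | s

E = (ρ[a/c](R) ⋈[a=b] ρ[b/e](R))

Per-node cardinality:
  R → 3
  ρ[a/c](R) → 3
  R → 3
  ρ[b/e](R) → 3
  (ρ[a/c](R) ⋈[a=b] ρ[b/e](R)) → 2

|E| = 2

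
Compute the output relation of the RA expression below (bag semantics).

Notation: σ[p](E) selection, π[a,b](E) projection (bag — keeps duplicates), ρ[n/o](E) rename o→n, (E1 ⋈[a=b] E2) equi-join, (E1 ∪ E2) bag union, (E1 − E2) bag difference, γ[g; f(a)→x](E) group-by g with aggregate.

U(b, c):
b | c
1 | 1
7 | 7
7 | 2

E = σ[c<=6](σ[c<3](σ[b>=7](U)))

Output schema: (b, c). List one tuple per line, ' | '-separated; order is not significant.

Per-node cardinality:
  U → 3
  σ[b>=7](U) → 2
  σ[c<3](σ[b>=7](U)) → 1
  σ[c<=6](σ[c<3](σ[b>=7](U))) → 1

== RESULT ==
b | c
7 | 2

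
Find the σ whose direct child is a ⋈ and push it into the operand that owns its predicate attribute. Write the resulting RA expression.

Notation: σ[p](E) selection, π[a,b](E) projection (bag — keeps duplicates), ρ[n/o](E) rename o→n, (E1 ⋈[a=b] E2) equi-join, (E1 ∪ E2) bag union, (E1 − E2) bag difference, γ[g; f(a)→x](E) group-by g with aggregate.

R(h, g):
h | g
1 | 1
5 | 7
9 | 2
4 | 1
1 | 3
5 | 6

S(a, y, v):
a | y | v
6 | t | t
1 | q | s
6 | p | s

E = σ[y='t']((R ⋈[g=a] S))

σ filters on y, owned by the right side.
E' = (R ⋈[g=a] σ[y='t'](S))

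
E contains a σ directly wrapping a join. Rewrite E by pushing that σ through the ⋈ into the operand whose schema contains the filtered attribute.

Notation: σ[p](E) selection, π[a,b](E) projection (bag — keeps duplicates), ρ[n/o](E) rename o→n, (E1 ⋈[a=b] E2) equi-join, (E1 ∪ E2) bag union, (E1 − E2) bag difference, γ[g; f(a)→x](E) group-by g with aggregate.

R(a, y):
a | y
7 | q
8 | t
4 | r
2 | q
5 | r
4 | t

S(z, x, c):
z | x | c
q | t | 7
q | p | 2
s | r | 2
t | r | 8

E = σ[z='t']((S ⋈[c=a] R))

σ filters on z, owned by the left side.
E' = (σ[z='t'](S) ⋈[c=a] R)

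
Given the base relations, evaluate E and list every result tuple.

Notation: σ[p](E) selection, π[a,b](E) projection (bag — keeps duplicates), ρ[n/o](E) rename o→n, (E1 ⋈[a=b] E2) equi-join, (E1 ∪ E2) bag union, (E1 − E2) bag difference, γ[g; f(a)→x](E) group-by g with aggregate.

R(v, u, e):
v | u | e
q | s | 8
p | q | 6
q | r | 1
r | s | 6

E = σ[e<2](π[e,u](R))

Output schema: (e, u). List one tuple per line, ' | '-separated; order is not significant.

Subexpression sizes:
  R → 4
  π[e,u](R) → 4
  σ[e<2](π[e,u](R)) → 1

== RESULT ==
e | u
1 | r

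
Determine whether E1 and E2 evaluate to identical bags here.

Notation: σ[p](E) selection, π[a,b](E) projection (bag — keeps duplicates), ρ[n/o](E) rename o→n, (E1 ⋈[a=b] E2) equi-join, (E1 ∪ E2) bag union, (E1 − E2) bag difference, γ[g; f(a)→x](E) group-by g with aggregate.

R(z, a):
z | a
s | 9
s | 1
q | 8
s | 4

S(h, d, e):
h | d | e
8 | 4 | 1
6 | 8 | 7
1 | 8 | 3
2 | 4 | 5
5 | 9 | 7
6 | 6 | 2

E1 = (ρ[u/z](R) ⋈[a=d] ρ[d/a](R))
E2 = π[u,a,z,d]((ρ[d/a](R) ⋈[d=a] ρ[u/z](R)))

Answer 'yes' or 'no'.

E1 subexpression sizes:
  R → 4
  ρ[u/z](R) → 4
  R → 4
  ρ[d/a](R) → 4
  (ρ[u/z](R) ⋈[a=d] ρ[d/a](R)) → 4
E2 subexpression sizes:
  R → 4
  ρ[d/a](R) → 4
  R → 4
  ρ[u/z](R) → 4
  (ρ[d/a](R) ⋈[d=a] ρ[u/z](R)) → 4
  π[u,a,z,d]((ρ[d/a](R) ⋈[d=a] ρ[u/z](R))) → 4

E1 and E2 produce the same multiset:
u | a | z | d
q | 8 | q | 8
s | 1 | s | 1
s | 4 | s | 4
s | 9 | s | 9

yes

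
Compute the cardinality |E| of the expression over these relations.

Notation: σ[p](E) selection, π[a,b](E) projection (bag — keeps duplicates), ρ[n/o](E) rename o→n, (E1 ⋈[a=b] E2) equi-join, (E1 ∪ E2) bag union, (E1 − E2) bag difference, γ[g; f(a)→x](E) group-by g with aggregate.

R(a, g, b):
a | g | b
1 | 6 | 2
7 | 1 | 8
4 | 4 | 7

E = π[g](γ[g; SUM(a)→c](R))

Row counts bottom-up:
  R → 3
  γ[g; SUM(a)→c](R) → 3
  π[g](γ[g; SUM(a)→c](R)) → 3

|E| = 3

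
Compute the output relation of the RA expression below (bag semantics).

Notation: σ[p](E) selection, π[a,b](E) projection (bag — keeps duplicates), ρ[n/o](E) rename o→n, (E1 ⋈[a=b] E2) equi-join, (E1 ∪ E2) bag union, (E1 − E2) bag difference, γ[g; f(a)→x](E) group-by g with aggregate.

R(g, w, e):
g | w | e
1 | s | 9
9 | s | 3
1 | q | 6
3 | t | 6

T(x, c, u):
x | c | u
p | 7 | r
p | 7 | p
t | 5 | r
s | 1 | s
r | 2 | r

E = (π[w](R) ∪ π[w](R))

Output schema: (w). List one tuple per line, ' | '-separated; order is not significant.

Subexpression sizes:
  R → 4
  π[w](R) → 4
  R → 4
  π[w](R) → 4
  (π[w](R) ∪ π[w](R)) → 8

== RESULT ==
w
q
q
s
s
s
s
t
t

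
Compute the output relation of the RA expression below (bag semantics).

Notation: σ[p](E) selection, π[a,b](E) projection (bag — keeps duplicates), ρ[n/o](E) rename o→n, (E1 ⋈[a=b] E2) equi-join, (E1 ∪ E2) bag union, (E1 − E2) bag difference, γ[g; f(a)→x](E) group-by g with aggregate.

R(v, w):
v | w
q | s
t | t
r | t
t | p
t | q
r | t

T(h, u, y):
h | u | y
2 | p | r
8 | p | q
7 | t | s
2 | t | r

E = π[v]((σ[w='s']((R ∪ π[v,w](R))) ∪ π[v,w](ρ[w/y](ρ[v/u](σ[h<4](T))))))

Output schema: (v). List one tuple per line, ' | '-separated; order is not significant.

Subexpression sizes:
  R → 6
  R → 6
  π[v,w](R) → 6
  (R ∪ π[v,w](R)) → 12
  σ[w='s']((R ∪ π[v,w](R))) → 2
  T → 4
  σ[h<4](T) → 2
  ρ[v/u](σ[h<4](T)) → 2
  ρ[w/y](ρ[v/u](σ[h<4](T))) → 2
  π[v,w](ρ[w/y](ρ[v/u](σ[h<4](T)))) → 2
  (σ[w='s']((R ∪ π[v,w](R))) ∪ π[v,w](ρ[w/y](ρ[v/u](σ[h<4](T))))) → 4
  π[v]((σ[w='s']((R ∪ π[v,w](R))) ∪ π[v,w](ρ[w/y](ρ[v/u](σ[h<4](T)))))) → 4

== RESULT ==
v
p
q
q
t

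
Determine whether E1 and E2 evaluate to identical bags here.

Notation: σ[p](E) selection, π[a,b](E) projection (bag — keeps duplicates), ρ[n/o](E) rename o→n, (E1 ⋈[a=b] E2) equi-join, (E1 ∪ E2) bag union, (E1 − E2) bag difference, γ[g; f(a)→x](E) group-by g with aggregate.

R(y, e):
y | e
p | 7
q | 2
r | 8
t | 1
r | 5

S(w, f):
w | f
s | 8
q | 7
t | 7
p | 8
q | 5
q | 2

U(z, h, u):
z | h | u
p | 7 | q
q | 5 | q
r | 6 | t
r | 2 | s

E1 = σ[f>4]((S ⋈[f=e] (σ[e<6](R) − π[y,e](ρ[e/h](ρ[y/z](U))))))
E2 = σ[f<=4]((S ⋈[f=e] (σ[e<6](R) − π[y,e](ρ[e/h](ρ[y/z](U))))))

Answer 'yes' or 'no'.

E1 row counts bottom-up:
  S → 6
  R → 5
  σ[e<6](R) → 3
  U → 4
  ρ[y/z](U) → 4
  ρ[e/h](ρ[y/z](U)) → 4
  π[y,e](ρ[e/h](ρ[y/z](U))) → 4
  (σ[e<6](R) − π[y,e](ρ[e/h](ρ[y/z](U)))) → 3
  (S ⋈[f=e] (σ[e<6](R) − π[y,e](ρ[e/h](ρ[y/z](U))))) → 2
  σ[f>4]((S ⋈[f=e] (σ[e<6](R) − π[y,e](ρ[e/h](ρ[y/z](U)))))) → 1
E2 row counts bottom-up:
  S → 6
  R → 5
  σ[e<6](R) → 3
  U → 4
  ρ[y/z](U) → 4
  ρ[e/h](ρ[y/z](U)) → 4
  π[y,e](ρ[e/h](ρ[y/z](U))) → 4
  (σ[e<6](R) − π[y,e](ρ[e/h](ρ[y/z](U)))) → 3
  (S ⋈[f=e] (σ[e<6](R) − π[y,e](ρ[e/h](ρ[y/z](U))))) → 2
  σ[f<=4]((S ⋈[f=e] (σ[e<6](R) − π[y,e](ρ[e/h](ρ[y/z](U)))))) → 1

E1 result:
w | f | y | e
q | 5 | r | 5
E2 result:
w | f | y | e
q | 2 | q | 2
Witness: ('q', 5, 'r', 5) appears 1× in E1 but 0× in E2.

no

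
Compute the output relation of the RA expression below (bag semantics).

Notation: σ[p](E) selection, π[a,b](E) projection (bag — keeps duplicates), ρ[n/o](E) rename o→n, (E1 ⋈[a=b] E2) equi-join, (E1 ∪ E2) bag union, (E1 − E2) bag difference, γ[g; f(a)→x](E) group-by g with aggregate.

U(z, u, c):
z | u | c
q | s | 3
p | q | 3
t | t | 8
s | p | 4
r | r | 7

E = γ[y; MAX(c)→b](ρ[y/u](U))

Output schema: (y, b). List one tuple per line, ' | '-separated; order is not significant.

Per-node cardinality:
  U → 5
  ρ[y/u](U) → 5
  γ[y; MAX(c)→b](ρ[y/u](U)) → 5

== RESULT ==
y | b
p | 4
q | 3
r | 7
s | 3
t | 8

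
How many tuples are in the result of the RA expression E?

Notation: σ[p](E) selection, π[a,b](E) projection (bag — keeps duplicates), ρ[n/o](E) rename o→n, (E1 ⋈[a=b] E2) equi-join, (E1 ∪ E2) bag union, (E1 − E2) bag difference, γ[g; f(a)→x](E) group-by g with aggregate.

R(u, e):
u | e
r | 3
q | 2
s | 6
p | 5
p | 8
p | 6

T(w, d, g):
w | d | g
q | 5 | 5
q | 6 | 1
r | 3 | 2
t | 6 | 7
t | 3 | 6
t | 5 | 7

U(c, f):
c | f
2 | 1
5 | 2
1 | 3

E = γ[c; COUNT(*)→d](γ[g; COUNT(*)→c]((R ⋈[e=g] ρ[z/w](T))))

Stepwise |·|:
  R → 6
  T → 6
  ρ[z/w](T) → 6
  (R ⋈[e=g] ρ[z/w](T)) → 4
  γ[g; COUNT(*)→c]((R ⋈[e=g] ρ[z/w](T))) → 3
  γ[c; COUNT(*)→d](γ[g; COUNT(*)→c]((R ⋈[e=g] ρ[z/w](T)))) → 2

|E| = 2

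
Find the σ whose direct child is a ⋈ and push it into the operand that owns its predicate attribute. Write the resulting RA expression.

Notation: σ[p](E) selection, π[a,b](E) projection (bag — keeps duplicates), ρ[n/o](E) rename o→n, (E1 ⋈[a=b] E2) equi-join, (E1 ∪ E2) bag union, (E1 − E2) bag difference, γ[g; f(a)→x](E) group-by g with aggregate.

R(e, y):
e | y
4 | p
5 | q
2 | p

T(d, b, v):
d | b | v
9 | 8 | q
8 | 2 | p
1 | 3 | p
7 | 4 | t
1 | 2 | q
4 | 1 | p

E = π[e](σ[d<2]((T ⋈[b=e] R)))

σ filters on d, owned by the left side.
E' = π[e]((σ[d<2](T) ⋈[b=e] R))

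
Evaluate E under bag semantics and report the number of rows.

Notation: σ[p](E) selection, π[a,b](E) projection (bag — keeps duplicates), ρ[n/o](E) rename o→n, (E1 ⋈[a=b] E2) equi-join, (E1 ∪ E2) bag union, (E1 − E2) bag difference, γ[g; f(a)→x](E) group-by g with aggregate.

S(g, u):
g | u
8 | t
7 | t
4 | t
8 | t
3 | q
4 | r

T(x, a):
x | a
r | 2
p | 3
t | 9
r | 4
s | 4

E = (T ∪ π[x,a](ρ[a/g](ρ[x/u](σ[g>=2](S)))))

Stepwise |·|:
  T → 5
  S → 6
  σ[g>=2](S) → 6
  ρ[x/u](σ[g>=2](S)) → 6
  ρ[a/g](ρ[x/u](σ[g>=2](S))) → 6
  π[x,a](ρ[a/g](ρ[x/u](σ[g>=2](S)))) → 6
  (T ∪ π[x,a](ρ[a/g](ρ[x/u](σ[g>=2](S))))) → 11

|E| = 11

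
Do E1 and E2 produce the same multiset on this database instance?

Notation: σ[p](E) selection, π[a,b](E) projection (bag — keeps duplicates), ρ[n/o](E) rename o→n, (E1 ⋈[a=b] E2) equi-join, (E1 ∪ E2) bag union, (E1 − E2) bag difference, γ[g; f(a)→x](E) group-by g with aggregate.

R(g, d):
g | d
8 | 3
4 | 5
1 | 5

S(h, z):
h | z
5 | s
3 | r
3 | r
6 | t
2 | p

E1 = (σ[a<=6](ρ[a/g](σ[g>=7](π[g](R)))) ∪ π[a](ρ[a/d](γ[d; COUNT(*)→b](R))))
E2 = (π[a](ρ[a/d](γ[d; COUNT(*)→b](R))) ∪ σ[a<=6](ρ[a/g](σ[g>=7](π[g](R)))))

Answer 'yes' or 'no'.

E1 stepwise |·|:
  R → 3
  π[g](R) → 3
  σ[g>=7](π[g](R)) → 1
  ρ[a/g](σ[g>=7](π[g](R))) → 1
  σ[a<=6](ρ[a/g](σ[g>=7](π[g](R)))) → 0
  R → 3
  γ[d; COUNT(*)→b](R) → 2
  ρ[a/d](γ[d; COUNT(*)→b](R)) → 2
  π[a](ρ[a/d](γ[d; COUNT(*)→b](R))) → 2
  (σ[a<=6](ρ[a/g](σ[g>=7](π[g](R)))) ∪ π[a](ρ[a/d](γ[d; COUNT(*)→b](R)))) → 2
E2 stepwise |·|:
  R → 3
  γ[d; COUNT(*)→b](R) → 2
  ρ[a/d](γ[d; COUNT(*)→b](R)) → 2
  π[a](ρ[a/d](γ[d; COUNT(*)→b](R))) → 2
  R → 3
  π[g](R) → 3
  σ[g>=7](π[g](R)) → 1
  ρ[a/g](σ[g>=7](π[g](R))) → 1
  σ[a<=6](ρ[a/g](σ[g>=7](π[g](R)))) → 0
  (π[a](ρ[a/d](γ[d; COUNT(*)→b](R))) ∪ σ[a<=6](ρ[a/g](σ[g>=7](π[g](R))))) → 2

E1 and E2 produce the same multiset:
a
3
5

yes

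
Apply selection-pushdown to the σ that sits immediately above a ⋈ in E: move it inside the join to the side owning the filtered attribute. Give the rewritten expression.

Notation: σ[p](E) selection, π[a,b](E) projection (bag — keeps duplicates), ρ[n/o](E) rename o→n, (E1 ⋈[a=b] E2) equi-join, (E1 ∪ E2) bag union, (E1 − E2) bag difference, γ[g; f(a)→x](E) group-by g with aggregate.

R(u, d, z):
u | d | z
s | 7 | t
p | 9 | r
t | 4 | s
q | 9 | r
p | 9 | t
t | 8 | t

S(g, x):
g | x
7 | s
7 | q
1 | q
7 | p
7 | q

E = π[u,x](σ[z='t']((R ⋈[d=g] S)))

σ filters on z, owned by the left side.
E' = π[u,x]((σ[z='t'](R) ⋈[d=g] S))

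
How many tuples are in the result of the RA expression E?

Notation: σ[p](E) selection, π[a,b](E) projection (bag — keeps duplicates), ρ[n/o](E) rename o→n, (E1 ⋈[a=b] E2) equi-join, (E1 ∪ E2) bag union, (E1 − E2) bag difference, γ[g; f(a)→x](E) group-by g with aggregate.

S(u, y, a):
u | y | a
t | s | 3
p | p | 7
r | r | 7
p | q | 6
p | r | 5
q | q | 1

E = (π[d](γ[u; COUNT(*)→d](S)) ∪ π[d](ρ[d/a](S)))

Stepwise |·|:
  S → 6
  γ[u; COUNT(*)→d](S) → 4
  π[d](γ[u; COUNT(*)→d](S)) → 4
  S → 6
  ρ[d/a](S) → 6
  π[d](ρ[d/a](S)) → 6
  (π[d](γ[u; COUNT(*)→d](S)) ∪ π[d](ρ[d/a](S))) → 10

|E| = 10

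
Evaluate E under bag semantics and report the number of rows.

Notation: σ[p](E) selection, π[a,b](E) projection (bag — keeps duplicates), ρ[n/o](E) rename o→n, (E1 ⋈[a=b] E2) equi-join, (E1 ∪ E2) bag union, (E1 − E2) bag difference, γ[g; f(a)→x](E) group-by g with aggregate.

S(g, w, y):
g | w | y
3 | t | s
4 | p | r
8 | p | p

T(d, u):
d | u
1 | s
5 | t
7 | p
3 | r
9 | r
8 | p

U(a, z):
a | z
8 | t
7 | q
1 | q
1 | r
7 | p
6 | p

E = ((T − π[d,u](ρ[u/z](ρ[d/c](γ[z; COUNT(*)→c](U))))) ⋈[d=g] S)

Per-node cardinality:
  T → 6
  U → 6
  γ[z; COUNT(*)→c](U) → 4
  ρ[d/c](γ[z; COUNT(*)→c](U)) → 4
  ρ[u/z](ρ[d/c](γ[z; COUNT(*)→c](U))) → 4
  π[d,u](ρ[u/z](ρ[d/c](γ[z; COUNT(*)→c](U)))) → 4
  (T − π[d,u](ρ[u/z](ρ[d/c](γ[z; COUNT(*)→c](U))))) → 6
  S → 3
  ((T − π[d,u](ρ[u/z](ρ[d/c](γ[z; COUNT(*)→c](U))))) ⋈[d=g] S) → 2

|E| = 2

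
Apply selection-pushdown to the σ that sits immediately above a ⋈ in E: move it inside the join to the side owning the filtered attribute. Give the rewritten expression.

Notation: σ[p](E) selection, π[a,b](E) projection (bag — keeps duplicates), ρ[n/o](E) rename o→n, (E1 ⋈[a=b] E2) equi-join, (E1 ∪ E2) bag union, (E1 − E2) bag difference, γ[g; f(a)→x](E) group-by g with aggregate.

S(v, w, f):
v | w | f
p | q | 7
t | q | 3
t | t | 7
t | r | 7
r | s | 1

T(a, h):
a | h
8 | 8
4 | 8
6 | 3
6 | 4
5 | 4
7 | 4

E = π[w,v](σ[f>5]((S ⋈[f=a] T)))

σ filters on f, owned by the left side.
E' = π[w,v]((σ[f>5](S) ⋈[f=a] T))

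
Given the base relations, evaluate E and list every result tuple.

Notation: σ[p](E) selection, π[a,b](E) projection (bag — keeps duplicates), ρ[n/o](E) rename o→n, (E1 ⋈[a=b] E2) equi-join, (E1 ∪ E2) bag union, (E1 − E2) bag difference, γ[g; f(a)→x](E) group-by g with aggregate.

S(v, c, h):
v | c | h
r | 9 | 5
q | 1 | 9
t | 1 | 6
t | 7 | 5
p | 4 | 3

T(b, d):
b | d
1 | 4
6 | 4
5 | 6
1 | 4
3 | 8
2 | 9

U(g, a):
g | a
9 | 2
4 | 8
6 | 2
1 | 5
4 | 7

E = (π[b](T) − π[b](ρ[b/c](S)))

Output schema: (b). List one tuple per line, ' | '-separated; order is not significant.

Per-node cardinality:
  T → 6
  π[b](T) → 6
  S → 5
  ρ[b/c](S) → 5
  π[b](ρ[b/c](S)) → 5
  (π[b](T) − π[b](ρ[b/c](S))) → 4

== RESULT ==
b
2
3
5
6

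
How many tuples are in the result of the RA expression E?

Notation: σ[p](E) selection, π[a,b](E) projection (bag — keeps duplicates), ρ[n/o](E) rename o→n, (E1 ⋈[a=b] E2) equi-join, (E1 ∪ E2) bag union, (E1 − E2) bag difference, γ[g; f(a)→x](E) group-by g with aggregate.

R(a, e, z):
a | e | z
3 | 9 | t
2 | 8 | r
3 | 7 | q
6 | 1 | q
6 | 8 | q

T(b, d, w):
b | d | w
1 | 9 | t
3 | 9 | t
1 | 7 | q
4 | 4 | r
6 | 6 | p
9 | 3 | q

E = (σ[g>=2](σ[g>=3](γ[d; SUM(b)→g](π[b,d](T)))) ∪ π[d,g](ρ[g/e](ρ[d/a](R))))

Row counts bottom-up:
  T → 6
  π[b,d](T) → 6
  γ[d; SUM(b)→g](π[b,d](T)) → 5
  σ[g>=3](γ[d; SUM(b)→g](π[b,d](T))) → 4
  σ[g>=2](σ[g>=3](γ[d; SUM(b)→g](π[b,d](T)))) → 4
  R → 5
  ρ[d/a](R) → 5
  ρ[g/e](ρ[d/a](R)) → 5
  π[d,g](ρ[g/e](ρ[d/a](R))) → 5
  (σ[g>=2](σ[g>=3](γ[d; SUM(b)→g](π[b,d](T)))) ∪ π[d,g](ρ[g/e](ρ[d/a](R)))) → 9

|E| = 9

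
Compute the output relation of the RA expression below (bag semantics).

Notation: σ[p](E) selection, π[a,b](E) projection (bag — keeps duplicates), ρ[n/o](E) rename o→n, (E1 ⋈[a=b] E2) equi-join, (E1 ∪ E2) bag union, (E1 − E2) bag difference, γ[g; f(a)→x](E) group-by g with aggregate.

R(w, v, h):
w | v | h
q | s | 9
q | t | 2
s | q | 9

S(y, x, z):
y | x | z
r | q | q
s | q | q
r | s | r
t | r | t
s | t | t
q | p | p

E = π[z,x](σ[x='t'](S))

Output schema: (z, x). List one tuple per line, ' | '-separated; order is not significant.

Row counts bottom-up:
  S → 6
  σ[x='t'](S) → 1
  π[z,x](σ[x='t'](S)) → 1

== RESULT ==
z | x
t | t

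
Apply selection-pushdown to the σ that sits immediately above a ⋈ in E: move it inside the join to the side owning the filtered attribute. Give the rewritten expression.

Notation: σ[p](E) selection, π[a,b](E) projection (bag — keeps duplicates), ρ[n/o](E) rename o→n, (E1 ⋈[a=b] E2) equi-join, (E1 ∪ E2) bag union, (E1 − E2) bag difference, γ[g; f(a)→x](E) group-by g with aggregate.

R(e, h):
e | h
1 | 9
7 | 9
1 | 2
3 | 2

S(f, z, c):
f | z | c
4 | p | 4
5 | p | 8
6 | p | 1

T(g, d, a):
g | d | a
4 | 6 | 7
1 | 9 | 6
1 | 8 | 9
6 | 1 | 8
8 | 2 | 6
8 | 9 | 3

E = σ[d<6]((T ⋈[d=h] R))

σ filters on d, owned by the left side.
E' = (σ[d<6](T) ⋈[d=h] R)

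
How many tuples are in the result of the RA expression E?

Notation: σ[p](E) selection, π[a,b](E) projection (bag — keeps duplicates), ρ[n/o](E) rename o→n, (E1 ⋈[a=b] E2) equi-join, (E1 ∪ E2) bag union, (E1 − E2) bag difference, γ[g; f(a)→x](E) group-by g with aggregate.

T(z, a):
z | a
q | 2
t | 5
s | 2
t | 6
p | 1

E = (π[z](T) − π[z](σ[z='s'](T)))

Row counts bottom-up:
  T → 5
  π[z](T) → 5
  T → 5
  σ[z='s'](T) → 1
  π[z](σ[z='s'](T)) → 1
  (π[z](T) − π[z](σ[z='s'](T))) → 4

|E| = 4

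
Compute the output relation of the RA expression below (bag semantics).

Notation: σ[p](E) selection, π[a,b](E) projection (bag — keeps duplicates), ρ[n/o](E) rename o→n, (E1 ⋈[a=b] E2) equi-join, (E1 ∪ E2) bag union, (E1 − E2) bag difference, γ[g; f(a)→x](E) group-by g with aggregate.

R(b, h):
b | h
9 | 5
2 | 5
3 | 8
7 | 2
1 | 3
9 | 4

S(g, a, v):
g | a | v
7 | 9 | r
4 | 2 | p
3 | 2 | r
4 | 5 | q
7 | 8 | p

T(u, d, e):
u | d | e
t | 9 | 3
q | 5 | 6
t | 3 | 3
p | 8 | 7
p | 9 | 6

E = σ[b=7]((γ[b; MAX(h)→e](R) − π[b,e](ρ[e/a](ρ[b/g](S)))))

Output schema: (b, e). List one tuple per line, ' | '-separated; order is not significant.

Stepwise |·|:
  R → 6
  γ[b; MAX(h)→e](R) → 5
  S → 5
  ρ[b/g](S) → 5
  ρ[e/a](ρ[b/g](S)) → 5
  π[b,e](ρ[e/a](ρ[b/g](S))) → 5
  (γ[b; MAX(h)→e](R) − π[b,e](ρ[e/a](ρ[b/g](S)))) → 5
  σ[b=7]((γ[b; MAX(h)→e](R) − π[b,e](ρ[e/a](ρ[b/g](S))))) → 1

== RESULT ==
b | e
7 | 2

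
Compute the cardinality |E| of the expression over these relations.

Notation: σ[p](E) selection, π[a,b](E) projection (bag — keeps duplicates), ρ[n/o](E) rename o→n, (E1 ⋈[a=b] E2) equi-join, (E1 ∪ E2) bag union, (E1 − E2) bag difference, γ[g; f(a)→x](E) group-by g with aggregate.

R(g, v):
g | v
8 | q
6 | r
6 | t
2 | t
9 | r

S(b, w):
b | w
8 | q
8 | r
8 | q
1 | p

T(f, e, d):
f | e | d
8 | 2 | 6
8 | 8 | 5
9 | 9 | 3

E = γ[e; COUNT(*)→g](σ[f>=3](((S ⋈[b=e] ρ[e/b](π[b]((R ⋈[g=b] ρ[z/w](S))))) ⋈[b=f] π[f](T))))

Row counts bottom-up:
  S → 4
  R → 5
  S → 4
  ρ[z/w](S) → 4
  (R ⋈[g=b] ρ[z/w](S)) → 3
  π[b]((R ⋈[g=b] ρ[z/w](S))) → 3
  ρ[e/b](π[b]((R ⋈[g=b] ρ[z/w](S)))) → 3
  (S ⋈[b=e] ρ[e/b](π[b]((R ⋈[g=b] ρ[z/w](S))))) → 9
  T → 3
  π[f](T) → 3
  ((S ⋈[b=e] ρ[e/b](π[b]((R ⋈[g=b] ρ[z/w](S))))) ⋈[b=f] π[f](T)) → 18
  σ[f>=3](((S ⋈[b=e] ρ[e/b](π[b]((R ⋈[g=b] ρ[z/w](S))))) ⋈[b=f] π[f](T))) → 18
  γ[e; COUNT(*)→g](σ[f>=3](((S ⋈[b=e] ρ[e/b](π[b]((R ⋈[g=b] ρ[z/w](S))))) ⋈[b=f] π[f](T)))) → 1

|E| = 1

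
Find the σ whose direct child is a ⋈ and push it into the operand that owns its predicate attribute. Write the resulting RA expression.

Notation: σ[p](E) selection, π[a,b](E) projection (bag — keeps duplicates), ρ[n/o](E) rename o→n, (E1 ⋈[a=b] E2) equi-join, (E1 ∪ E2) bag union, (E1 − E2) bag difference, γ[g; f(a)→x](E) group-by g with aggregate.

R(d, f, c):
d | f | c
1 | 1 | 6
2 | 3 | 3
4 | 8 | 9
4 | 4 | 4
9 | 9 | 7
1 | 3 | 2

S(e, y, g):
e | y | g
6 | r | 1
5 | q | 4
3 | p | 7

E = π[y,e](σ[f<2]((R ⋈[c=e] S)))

σ filters on f, owned by the left side.
E' = π[y,e]((σ[f<2](R) ⋈[c=e] S))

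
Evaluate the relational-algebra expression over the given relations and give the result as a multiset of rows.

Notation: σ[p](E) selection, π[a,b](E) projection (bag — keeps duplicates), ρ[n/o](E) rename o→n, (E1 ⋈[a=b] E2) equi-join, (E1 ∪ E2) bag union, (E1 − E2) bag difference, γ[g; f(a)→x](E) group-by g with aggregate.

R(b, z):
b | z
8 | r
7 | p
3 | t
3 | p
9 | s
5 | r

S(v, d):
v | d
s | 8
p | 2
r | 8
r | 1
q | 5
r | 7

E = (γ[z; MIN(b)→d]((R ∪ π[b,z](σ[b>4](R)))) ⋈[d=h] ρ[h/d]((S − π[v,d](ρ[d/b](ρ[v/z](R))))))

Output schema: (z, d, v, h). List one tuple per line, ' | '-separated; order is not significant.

Stepwise |·|:
  R → 6
  R → 6
  σ[b>4](R) → 4
  π[b,z](σ[b>4](R)) → 4
  (R ∪ π[b,z](σ[b>4](R))) → 10
  γ[z; MIN(b)→d]((R ∪ π[b,z](σ[b>4](R)))) → 4
  S → 6
  R → 6
  ρ[v/z](R) → 6
  ρ[d/b](ρ[v/z](R)) → 6
  π[v,d](ρ[d/b](ρ[v/z](R))) → 6
  (S − π[v,d](ρ[d/b](ρ[v/z](R)))) → 5
  ρ[h/d]((S − π[v,d](ρ[d/b](ρ[v/z](R))))) → 5
  (γ[z; MIN(b)→d]((R ∪ π[b,z](σ[b>4](R)))) ⋈[d=h] ρ[h/d]((S − π[v,d](ρ[d/b](ρ[v/z](R)))))) → 1

== RESULT ==
z | d | v | h
r | 5 | q | 5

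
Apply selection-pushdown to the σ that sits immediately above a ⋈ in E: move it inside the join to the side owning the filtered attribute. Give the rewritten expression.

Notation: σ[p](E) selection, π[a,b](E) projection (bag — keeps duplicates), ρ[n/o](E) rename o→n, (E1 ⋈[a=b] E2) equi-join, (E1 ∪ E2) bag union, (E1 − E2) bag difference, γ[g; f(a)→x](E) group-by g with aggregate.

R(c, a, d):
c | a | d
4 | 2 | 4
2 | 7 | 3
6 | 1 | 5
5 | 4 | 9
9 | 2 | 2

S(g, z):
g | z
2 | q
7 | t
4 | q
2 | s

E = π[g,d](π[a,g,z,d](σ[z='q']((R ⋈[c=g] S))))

σ filters on z, owned by the right side.
E' = π[g,d](π[a,g,z,d]((R ⋈[c=g] σ[z='q'](S))))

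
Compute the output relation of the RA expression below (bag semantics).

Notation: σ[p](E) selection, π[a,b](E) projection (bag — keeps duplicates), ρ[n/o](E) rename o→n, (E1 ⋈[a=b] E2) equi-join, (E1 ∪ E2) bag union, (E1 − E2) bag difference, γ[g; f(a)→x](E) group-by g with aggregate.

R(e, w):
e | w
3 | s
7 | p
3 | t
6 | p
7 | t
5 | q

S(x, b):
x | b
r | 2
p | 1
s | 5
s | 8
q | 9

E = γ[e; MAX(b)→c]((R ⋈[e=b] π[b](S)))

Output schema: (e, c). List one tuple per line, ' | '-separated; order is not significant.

Row counts bottom-up:
  R → 6
  S → 5
  π[b](S) → 5
  (R ⋈[e=b] π[b](S)) → 1
  γ[e; MAX(b)→c]((R ⋈[e=b] π[b](S))) → 1

== RESULT ==
e | c
5 | 5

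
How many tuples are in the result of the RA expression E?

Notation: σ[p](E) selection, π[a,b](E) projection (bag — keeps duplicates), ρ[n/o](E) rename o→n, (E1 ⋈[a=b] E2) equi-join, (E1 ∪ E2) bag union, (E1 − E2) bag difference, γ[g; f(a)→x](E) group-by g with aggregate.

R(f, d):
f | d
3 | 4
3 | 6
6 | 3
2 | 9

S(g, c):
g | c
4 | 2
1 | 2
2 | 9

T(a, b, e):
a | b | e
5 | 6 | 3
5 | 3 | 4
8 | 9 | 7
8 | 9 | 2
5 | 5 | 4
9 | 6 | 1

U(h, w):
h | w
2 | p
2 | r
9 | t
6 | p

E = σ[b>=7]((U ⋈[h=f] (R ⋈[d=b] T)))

Subexpression sizes:
  U → 4
  R → 4
  T → 6
  (R ⋈[d=b] T) → 5
  (U ⋈[h=f] (R ⋈[d=b] T)) → 5
  σ[b>=7]((U ⋈[h=f] (R ⋈[d=b] T))) → 4

|E| = 4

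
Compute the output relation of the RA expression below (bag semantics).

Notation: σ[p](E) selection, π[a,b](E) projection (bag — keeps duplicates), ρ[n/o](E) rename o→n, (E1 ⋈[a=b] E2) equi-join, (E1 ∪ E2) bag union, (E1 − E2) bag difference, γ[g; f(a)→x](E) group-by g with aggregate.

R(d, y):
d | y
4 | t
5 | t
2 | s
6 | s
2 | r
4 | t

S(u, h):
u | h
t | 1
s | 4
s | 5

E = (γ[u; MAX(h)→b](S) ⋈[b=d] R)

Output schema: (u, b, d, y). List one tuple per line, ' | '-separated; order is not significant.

Row counts bottom-up:
  S → 3
  γ[u; MAX(h)→b](S) → 2
  R → 6
  (γ[u; MAX(h)→b](S) ⋈[b=d] R) → 1

== RESULT ==
u | b | d | y
s | 5 | 5 | t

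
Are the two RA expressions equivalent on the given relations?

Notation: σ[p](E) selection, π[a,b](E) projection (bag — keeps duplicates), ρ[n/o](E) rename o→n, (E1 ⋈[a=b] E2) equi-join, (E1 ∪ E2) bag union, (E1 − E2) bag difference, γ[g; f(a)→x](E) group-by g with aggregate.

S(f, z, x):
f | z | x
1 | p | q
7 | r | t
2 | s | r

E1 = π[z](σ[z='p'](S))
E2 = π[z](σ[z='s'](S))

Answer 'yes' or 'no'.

E1 row counts bottom-up:
  S → 3
  σ[z='p'](S) → 1
  π[z](σ[z='p'](S)) → 1
E2 row counts bottom-up:
  S → 3
  σ[z='s'](S) → 1
  π[z](σ[z='s'](S)) → 1

E1 result:
z
p
E2 result:
z
s
Witness: ('p',) appears 1× in E1 but 0× in E2.

no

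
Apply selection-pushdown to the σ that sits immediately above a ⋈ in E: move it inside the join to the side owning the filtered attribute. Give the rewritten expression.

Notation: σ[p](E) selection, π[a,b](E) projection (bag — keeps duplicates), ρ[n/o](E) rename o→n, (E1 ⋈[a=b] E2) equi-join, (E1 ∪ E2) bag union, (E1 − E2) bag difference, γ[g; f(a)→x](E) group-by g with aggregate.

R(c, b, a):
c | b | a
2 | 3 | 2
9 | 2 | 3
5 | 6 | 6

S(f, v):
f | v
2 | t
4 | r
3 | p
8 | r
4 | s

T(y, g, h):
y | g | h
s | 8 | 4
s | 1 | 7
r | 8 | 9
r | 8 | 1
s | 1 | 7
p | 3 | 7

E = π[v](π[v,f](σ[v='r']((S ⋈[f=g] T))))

σ filters on v, owned by the left side.
E' = π[v](π[v,f]((σ[v='r'](S) ⋈[f=g] T)))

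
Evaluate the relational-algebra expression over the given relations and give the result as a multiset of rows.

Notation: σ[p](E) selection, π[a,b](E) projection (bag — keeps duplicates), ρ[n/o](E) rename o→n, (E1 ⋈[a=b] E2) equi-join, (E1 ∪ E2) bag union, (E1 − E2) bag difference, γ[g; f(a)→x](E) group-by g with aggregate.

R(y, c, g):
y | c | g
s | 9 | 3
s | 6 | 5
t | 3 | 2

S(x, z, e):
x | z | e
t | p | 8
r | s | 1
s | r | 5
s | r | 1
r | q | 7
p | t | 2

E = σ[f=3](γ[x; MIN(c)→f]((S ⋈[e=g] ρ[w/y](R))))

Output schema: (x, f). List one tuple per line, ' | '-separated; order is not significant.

Stepwise |·|:
  S → 6
  R → 3
  ρ[w/y](R) → 3
  (S ⋈[e=g] ρ[w/y](R)) → 2
  γ[x; MIN(c)→f]((S ⋈[e=g] ρ[w/y](R))) → 2
  σ[f=3](γ[x; MIN(c)→f]((S ⋈[e=g] ρ[w/y](R)))) → 1

== RESULT ==
x | f
p | 3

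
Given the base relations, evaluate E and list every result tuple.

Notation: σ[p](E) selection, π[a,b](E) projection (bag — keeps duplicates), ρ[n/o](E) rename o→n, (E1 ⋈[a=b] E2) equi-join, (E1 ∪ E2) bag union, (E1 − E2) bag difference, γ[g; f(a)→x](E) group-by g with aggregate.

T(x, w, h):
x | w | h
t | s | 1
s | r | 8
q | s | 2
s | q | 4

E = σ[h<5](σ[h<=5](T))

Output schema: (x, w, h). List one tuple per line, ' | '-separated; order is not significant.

Per-node cardinality:
  T → 4
  σ[h<=5](T) → 3
  σ[h<5](σ[h<=5](T)) → 3

== RESULT ==
x | w | h
q | s | 2
s | q | 4
t | s | 1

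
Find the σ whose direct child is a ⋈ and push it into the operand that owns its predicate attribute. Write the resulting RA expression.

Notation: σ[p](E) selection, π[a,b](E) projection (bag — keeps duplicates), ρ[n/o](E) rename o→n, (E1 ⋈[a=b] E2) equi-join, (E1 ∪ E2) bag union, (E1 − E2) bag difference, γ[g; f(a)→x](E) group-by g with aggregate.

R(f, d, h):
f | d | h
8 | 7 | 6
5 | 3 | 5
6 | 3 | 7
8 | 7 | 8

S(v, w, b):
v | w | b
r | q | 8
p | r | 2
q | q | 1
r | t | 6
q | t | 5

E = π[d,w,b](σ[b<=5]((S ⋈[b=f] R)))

σ filters on b, owned by the left side.
E' = π[d,w,b]((σ[b<=5](S) ⋈[b=f] R))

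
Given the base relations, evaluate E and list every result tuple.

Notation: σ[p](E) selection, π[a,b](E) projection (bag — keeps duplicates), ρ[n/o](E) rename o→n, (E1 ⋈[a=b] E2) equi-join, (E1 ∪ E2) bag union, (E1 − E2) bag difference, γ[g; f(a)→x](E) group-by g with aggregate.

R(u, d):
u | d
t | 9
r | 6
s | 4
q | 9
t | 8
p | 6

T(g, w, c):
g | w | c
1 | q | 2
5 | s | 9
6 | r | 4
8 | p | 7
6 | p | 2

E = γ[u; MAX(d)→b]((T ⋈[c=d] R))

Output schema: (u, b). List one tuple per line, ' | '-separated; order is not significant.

Subexpression sizes:
  T → 5
  R → 6
  (T ⋈[c=d] R) → 3
  γ[u; MAX(d)→b]((T ⋈[c=d] R)) → 3

== RESULT ==
u | b
q | 9
s | 4
t | 9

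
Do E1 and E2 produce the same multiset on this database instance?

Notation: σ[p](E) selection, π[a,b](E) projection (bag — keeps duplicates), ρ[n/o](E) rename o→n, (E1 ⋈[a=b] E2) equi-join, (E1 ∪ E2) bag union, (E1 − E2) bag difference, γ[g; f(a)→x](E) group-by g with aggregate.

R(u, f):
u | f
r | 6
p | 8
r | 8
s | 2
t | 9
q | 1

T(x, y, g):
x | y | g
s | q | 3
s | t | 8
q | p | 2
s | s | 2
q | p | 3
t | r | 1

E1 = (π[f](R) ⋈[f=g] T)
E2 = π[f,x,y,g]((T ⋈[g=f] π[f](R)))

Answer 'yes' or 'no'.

E1 per-node cardinality:
  R → 6
  π[f](R) → 6
  T → 6
  (π[f](R) ⋈[f=g] T) → 5
E2 per-node cardinality:
  T → 6
  R → 6
  π[f](R) → 6
  (T ⋈[g=f] π[f](R)) → 5
  π[f,x,y,g]((T ⋈[g=f] π[f](R))) → 5

E1 and E2 produce the same multiset:
f | x | y | g
1 | t | r | 1
2 | q | p | 2
2 | s | s | 2
8 | s | t | 8
8 | s | t | 8

yes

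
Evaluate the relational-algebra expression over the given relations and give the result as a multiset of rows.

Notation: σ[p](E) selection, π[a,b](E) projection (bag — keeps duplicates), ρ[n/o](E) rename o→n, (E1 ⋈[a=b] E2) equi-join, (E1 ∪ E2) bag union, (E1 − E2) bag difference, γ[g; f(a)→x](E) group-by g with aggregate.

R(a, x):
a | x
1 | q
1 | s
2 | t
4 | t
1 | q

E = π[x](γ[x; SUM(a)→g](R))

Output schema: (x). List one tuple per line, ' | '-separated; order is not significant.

Subexpression sizes:
  R → 5
  γ[x; SUM(a)→g](R) → 3
  π[x](γ[x; SUM(a)→g](R)) → 3

== RESULT ==
x
q
s
t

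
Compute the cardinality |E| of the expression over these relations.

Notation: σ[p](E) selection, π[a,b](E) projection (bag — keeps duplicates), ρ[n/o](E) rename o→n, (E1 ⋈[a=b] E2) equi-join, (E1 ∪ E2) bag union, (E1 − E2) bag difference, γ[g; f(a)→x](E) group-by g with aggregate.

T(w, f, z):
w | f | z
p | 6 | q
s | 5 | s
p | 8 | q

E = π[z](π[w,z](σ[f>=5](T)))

Per-node cardinality:
  T → 3
  σ[f>=5](T) → 3
  π[w,z](σ[f>=5](T)) → 3
  π[z](π[w,z](σ[f>=5](T))) → 3

|E| = 3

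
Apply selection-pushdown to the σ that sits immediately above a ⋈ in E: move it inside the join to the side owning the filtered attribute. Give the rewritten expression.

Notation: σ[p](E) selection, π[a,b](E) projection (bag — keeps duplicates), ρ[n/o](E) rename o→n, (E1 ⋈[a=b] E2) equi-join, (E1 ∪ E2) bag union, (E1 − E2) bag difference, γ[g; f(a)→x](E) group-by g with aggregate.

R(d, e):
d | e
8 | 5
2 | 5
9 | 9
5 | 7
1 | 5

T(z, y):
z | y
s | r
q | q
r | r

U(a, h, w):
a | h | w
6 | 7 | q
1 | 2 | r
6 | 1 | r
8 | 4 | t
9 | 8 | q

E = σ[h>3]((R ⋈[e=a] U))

σ filters on h, owned by the right side.
E' = (R ⋈[e=a] σ[h>3](U))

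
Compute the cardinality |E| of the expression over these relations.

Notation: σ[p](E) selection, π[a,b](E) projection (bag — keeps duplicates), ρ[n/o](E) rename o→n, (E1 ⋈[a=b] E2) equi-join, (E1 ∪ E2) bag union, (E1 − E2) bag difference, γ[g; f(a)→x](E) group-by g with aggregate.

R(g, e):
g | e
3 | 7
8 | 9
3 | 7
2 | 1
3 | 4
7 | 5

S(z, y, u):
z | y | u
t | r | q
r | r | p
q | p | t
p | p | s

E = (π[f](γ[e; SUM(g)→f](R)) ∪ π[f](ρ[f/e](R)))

Row counts bottom-up:
  R → 6
  γ[e; SUM(g)→f](R) → 5
  π[f](γ[e; SUM(g)→f](R)) → 5
  R → 6
  ρ[f/e](R) → 6
  π[f](ρ[f/e](R)) → 6
  (π[f](γ[e; SUM(g)→f](R)) ∪ π[f](ρ[f/e](R))) → 11

|E| = 11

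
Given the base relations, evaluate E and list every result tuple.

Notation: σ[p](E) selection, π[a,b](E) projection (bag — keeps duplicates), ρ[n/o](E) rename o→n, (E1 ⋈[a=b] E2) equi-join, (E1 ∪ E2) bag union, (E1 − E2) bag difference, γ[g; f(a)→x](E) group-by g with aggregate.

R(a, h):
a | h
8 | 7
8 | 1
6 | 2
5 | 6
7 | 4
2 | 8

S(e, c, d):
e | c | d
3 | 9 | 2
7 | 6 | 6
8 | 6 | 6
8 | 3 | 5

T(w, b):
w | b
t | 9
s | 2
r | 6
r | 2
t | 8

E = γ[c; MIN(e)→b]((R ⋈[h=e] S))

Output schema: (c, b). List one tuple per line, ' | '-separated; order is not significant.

Subexpression sizes:
  R → 6
  S → 4
  (R ⋈[h=e] S) → 3
  γ[c; MIN(e)→b]((R ⋈[h=e] S)) → 2

== RESULT ==
c | b
3 | 8
6 | 7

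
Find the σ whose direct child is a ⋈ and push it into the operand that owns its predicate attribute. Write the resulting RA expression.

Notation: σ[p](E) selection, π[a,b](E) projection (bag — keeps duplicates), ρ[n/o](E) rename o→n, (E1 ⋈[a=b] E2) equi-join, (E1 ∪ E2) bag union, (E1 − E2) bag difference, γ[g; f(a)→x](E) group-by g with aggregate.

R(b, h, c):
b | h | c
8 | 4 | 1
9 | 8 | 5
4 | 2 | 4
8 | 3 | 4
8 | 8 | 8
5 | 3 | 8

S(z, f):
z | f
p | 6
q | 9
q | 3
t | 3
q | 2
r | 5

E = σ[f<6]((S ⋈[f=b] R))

σ filters on f, owned by the left side.
E' = (σ[f<6](S) ⋈[f=b] R)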